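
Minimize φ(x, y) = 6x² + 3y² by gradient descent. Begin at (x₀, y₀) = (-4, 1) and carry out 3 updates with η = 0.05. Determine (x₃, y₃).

(-0.256, 0.343)

∇φ = (12x, 6y)
Step 1: at (-4, 1), ∇φ = (-48, 6) → (-4, 1) − 0.05·(-48, 6) = (-1.6, 0.7)
Step 2: at (-1.6, 0.7), ∇φ = (-19.2, 4.2) → (-1.6, 0.7) − 0.05·(-19.2, 4.2) = (-0.64, 0.49)
Step 3: at (-0.64, 0.49), ∇φ = (-7.68, 2.94) → (-0.64, 0.49) − 0.05·(-7.68, 2.94) = (-0.256, 0.343)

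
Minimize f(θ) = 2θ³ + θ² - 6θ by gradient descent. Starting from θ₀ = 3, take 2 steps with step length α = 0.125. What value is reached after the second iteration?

f′(θ) = 6θ² + 2θ - 6
Step 1: f′(3) = 54; θ₁ = 3 − 0.125·54 = -3.75
Step 2: f′(-3.75) = 70.875; θ₂ = -3.75 − 0.125·70.875 = -12.609375

-12.609375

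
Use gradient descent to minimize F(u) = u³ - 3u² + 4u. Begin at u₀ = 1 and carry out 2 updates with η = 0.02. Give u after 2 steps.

F′(u) = 3u² - 6u + 4
u₁ = 1 − 0.02·1 = 0.98
u₂ = 0.98 − 0.02·1.0012 = 0.959976

0.959976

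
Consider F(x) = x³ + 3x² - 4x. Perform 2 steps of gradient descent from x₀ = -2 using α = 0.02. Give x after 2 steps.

-1.830784

F′(x) = 3x² + 6x - 4
Step 1: F′(-2) = -4; x₁ = -2 − 0.02·(-4) = -1.92
Step 2: F′(-1.92) = -4.4608; x₂ = -1.92 − 0.02·(-4.4608) = -1.830784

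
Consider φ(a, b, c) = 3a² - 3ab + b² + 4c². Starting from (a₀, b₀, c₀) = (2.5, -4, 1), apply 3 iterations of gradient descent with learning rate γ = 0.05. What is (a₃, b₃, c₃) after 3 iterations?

∇φ = (6a - 3b, -3a + 2b, 8c)
(a₁, b₁, c₁) = (2.5, -4, 1) − 0.05·(27, -15.5, 8) = (1.15, -3.225, 0.6)
(a₂, b₂, c₂) = (1.15, -3.225, 0.6) − 0.05·(16.575, -9.9, 4.8) = (0.32125, -2.73, 0.36)
(a₃, b₃, c₃) = (0.32125, -2.73, 0.36) − 0.05·(10.1175, -6.42375, 2.88) = (-0.184625, -2.4088125, 0.216)

(-0.184625, -2.4088125, 0.216)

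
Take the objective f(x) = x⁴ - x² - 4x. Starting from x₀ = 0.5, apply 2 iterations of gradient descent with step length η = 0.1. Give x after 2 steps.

f′(x) = 4x³ - 2x - 4
x₁ = 0.5 − 0.1·(-4.5) = 0.95
x₂ = 0.95 − 0.1·(-2.4705) = 1.19705

1.19705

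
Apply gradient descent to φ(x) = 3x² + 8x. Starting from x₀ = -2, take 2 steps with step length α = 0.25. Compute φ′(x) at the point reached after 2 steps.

-1

φ′(x) = 6x + 8
Step 1: φ′(-2) = -4; x₁ = -2 − 0.25·(-4) = -1
Step 2: φ′(-1) = 2; x₂ = -1 − 0.25·2 = -1.5
φ′(x) at (-1.5) = -1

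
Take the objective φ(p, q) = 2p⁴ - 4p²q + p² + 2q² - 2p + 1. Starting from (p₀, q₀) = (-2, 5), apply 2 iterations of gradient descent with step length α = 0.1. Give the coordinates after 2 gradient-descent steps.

∇φ = (8p³ - 8pq + 2p - 2, -4p² + 4q)
(p₁, q₁) = (-2, 5) − 0.1·(10, 4) = (-3, 4.6)
(p₂, q₂) = (-3, 4.6) − 0.1·(-113.6, -17.6) = (8.36, 6.36)

(8.36, 6.36)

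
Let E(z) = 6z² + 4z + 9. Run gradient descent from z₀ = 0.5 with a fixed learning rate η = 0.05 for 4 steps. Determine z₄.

E′(z) = 12z + 4
Step 1: E′(0.5) = 10; z₁ = 0.5 − 0.05·10 = 0
Step 2: E′(0) = 4; z₂ = 0 − 0.05·4 = -0.2
Step 3: E′(-0.2) = 1.6; z₃ = -0.2 − 0.05·1.6 = -0.28
Step 4: E′(-0.28) = 0.64; z₄ = -0.28 − 0.05·0.64 = -0.312

-0.312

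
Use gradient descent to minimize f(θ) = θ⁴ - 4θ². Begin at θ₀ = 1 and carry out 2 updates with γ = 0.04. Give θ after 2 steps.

1.28145664

f′(θ) = 4θ³ - 8θ
θ₁ = 1 − 0.04·(-4) = 1.16
θ₂ = 1.16 − 0.04·(-3.036416) = 1.28145664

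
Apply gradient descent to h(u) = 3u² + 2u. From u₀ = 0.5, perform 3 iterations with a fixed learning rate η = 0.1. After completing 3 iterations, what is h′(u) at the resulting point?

0.32

h′(u) = 6u + 2
Step 1: h′(0.5) = 5; u₁ = 0.5 − 0.1·5 = 0
Step 2: h′(0) = 2; u₂ = 0 − 0.1·2 = -0.2
Step 3: h′(-0.2) = 0.8; u₃ = -0.2 − 0.1·0.8 = -0.28
h′(u) at (-0.28) = 0.32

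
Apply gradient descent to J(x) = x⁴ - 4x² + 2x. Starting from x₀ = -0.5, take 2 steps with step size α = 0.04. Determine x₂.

J′(x) = 4x³ - 8x + 2
Step 1: J′(-0.5) = 5.5; x₁ = -0.5 − 0.04·5.5 = -0.72
Step 2: J′(-0.72) = 6.267008; x₂ = -0.72 − 0.04·6.267008 = -0.97068032

-0.97068032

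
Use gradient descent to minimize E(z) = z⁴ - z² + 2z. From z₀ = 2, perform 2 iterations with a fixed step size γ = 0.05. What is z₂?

E′(z) = 4z³ - 2z + 2
z₁ = 2 − 0.05·30 = 0.5
z₂ = 0.5 − 0.05·1.5 = 0.425

0.425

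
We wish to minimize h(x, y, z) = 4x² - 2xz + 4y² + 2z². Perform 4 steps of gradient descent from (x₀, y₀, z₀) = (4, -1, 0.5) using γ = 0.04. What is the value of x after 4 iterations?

1.01003264

∇h = (8x - 2z, 8y, -2x + 4z)
(x₁, y₁, z₁) = (4, -1, 0.5) − 0.04·(31, -8, -6) = (2.76, -0.68, 0.74)
(x₂, y₂, z₂) = (2.76, -0.68, 0.74) − 0.04·(20.6, -5.44, -2.56) = (1.936, -0.4624, 0.8424)
(x₃, y₃, z₃) = (1.936, -0.4624, 0.8424) − 0.04·(13.8032, -3.6992, -0.5024) = (1.383872, -0.314432, 0.862496)
(x₄, y₄, z₄) = (1.383872, -0.314432, 0.862496) − 0.04·(9.345984, -2.515456, 0.68224) = (1.01003264, -0.21381376, 0.8352064)
x = 1.01003264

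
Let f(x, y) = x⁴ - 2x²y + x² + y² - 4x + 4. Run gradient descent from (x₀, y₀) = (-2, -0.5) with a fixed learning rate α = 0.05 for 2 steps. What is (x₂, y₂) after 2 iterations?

∇f = (4x³ - 4xy + 2x - 4, -2x² + 2y)
Step 1: at (-2, -0.5), ∇f = (-44, -9) → (-2, -0.5) − 0.05·(-44, -9) = (0.2, -0.05)
Step 2: at (0.2, -0.05), ∇f = (-3.528, -0.18) → (0.2, -0.05) − 0.05·(-3.528, -0.18) = (0.3764, -0.041)

(0.3764, -0.041)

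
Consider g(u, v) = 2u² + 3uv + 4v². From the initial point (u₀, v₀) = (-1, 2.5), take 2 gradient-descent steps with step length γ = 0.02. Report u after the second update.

-1.114

∇g = (4u + 3v, 3u + 8v)
Step 1: at (-1, 2.5), ∇g = (3.5, 17) → (-1, 2.5) − 0.02·(3.5, 17) = (-1.07, 2.16)
Step 2: at (-1.07, 2.16), ∇g = (2.2, 14.07) → (-1.07, 2.16) − 0.02·(2.2, 14.07) = (-1.114, 1.8786)
u = -1.114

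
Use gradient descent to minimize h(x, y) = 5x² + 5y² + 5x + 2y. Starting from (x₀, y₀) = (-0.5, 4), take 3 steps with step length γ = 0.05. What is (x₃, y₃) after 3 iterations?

∇h = (10x + 5, 10y + 2)
(x₁, y₁) = (-0.5, 4) − 0.05·(0, 42) = (-0.5, 1.9)
(x₂, y₂) = (-0.5, 1.9) − 0.05·(0, 21) = (-0.5, 0.85)
(x₃, y₃) = (-0.5, 0.85) − 0.05·(0, 10.5) = (-0.5, 0.325)

(-0.5, 0.325)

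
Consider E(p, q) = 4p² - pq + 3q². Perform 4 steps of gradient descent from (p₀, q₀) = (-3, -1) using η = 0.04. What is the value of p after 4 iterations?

∇E = (8p - q, -p + 6q)
(p₁, q₁) = (-3, -1) − 0.04·(-23, -3) = (-2.08, -0.88)
(p₂, q₂) = (-2.08, -0.88) − 0.04·(-15.76, -3.2) = (-1.4496, -0.752)
(p₃, q₃) = (-1.4496, -0.752) − 0.04·(-10.8448, -3.0624) = (-1.015808, -0.629504)
(p₄, q₄) = (-1.015808, -0.629504) − 0.04·(-7.49696, -2.761216) = (-0.7159296, -0.51905536)
p = -0.7159296

-0.7159296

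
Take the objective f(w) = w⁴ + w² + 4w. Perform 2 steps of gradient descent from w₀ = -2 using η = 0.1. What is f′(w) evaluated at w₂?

f′(w) = 4w³ + 2w + 4
w₁ = -2 − 0.1·(-32) = 1.2
w₂ = 1.2 − 0.1·13.312 = -0.1312
f′(w) at (-0.1312) = 3.728566386688

3.728566386688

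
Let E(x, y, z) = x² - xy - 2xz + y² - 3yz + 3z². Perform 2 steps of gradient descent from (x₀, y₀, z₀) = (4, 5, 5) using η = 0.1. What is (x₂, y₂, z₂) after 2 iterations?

∇E = (2x - y - 2z, -x + 2y - 3z, -2x - 3y + 6z)
(x₁, y₁, z₁) = (4, 5, 5) − 0.1·(-7, -9, 7) = (4.7, 5.9, 4.3)
(x₂, y₂, z₂) = (4.7, 5.9, 4.3) − 0.1·(-5.1, -5.8, -1.3) = (5.21, 6.48, 4.43)

(5.21, 6.48, 4.43)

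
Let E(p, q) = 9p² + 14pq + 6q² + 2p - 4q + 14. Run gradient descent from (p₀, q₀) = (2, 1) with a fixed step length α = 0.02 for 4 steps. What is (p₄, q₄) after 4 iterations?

(0.14464, -0.026688)

∇E = (18p + 14q + 2, 14p + 12q - 4)
(p₁, q₁) = (2, 1) − 0.02·(52, 36) = (0.96, 0.28)
(p₂, q₂) = (0.96, 0.28) − 0.02·(23.2, 12.8) = (0.496, 0.024)
(p₃, q₃) = (0.496, 0.024) − 0.02·(11.264, 3.232) = (0.27072, -0.04064)
(p₄, q₄) = (0.27072, -0.04064) − 0.02·(6.304, -0.6976) = (0.14464, -0.026688)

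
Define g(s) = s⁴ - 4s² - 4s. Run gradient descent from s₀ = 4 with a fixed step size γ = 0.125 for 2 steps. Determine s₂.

6442.4375

g′(s) = 4s³ - 8s - 4
s₁ = 4 − 0.125·220 = -23.5
s₂ = -23.5 − 0.125·(-51727.5) = 6442.4375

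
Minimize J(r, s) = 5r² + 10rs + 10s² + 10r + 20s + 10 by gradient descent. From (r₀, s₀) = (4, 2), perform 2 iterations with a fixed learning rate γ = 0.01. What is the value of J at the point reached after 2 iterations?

∇J = (10r + 10s + 10, 10r + 20s + 20)
(r₁, s₁) = (4, 2) − 0.01·(70, 100) = (3.3, 1)
(r₂, s₂) = (3.3, 1) − 0.01·(53, 73) = (2.77, 0.27)
J(2.77, 0.27) = 89.6725

89.6725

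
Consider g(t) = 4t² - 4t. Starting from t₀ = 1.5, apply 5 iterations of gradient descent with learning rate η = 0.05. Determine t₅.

g′(t) = 8t - 4
Step 1: g′(1.5) = 8; t₁ = 1.5 − 0.05·8 = 1.1
Step 2: g′(1.1) = 4.8; t₂ = 1.1 − 0.05·4.8 = 0.86
Step 3: g′(0.86) = 2.88; t₃ = 0.86 − 0.05·2.88 = 0.716
Step 4: g′(0.716) = 1.728; t₄ = 0.716 − 0.05·1.728 = 0.6296
Step 5: g′(0.6296) = 1.0368; t₅ = 0.6296 − 0.05·1.0368 = 0.57776

0.57776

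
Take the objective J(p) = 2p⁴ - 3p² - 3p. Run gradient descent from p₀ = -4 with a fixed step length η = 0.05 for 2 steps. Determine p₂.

J′(p) = 8p³ - 6p - 3
Step 1: J′(-4) = -491; p₁ = -4 − 0.05·(-491) = 20.55
Step 2: J′(20.55) = 69300.231; p₂ = 20.55 − 0.05·69300.231 = -3444.46155

-3444.46155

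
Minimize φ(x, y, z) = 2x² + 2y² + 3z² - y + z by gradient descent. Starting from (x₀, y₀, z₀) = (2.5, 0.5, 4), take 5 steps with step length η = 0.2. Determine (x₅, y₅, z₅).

(0.0008, 0.25008, -0.168)

∇φ = (4x, 4y - 1, 6z + 1)
Step 1: at (2.5, 0.5, 4), ∇φ = (10, 1, 25) → (2.5, 0.5, 4) − 0.2·(10, 1, 25) = (0.5, 0.3, -1)
Step 2: at (0.5, 0.3, -1), ∇φ = (2, 0.2, -5) → (0.5, 0.3, -1) − 0.2·(2, 0.2, -5) = (0.1, 0.26, 0)
Step 3: at (0.1, 0.26, 0), ∇φ = (0.4, 0.04, 1) → (0.1, 0.26, 0) − 0.2·(0.4, 0.04, 1) = (0.02, 0.252, -0.2)
Step 4: at (0.02, 0.252, -0.2), ∇φ = (0.08, 0.008, -0.2) → (0.02, 0.252, -0.2) − 0.2·(0.08, 0.008, -0.2) = (0.004, 0.2504, -0.16)
Step 5: at (0.004, 0.2504, -0.16), ∇φ = (0.016, 0.0016, 0.04) → (0.004, 0.2504, -0.16) − 0.2·(0.016, 0.0016, 0.04) = (0.0008, 0.25008, -0.168)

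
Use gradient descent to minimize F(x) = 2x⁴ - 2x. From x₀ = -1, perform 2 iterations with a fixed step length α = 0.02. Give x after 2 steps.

-0.67808

F′(x) = 8x³ - 2
Step 1: F′(-1) = -10; x₁ = -1 − 0.02·(-10) = -0.8
Step 2: F′(-0.8) = -6.096; x₂ = -0.8 − 0.02·(-6.096) = -0.67808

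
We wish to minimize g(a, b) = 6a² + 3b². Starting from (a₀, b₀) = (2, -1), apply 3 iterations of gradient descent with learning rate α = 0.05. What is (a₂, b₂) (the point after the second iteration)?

∇g = (12a, 6b)
(a₁, b₁) = (2, -1) − 0.05·(24, -6) = (0.8, -0.7)
(a₂, b₂) = (0.8, -0.7) − 0.05·(9.6, -4.2) = (0.32, -0.49)

(0.32, -0.49)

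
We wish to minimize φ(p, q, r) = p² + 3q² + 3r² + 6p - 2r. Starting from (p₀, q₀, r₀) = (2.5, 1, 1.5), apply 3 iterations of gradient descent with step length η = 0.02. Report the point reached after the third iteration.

∇φ = (2p + 6, 6q, 6r - 2)
Step 1: at (2.5, 1, 1.5), ∇φ = (11, 6, 7) → (2.5, 1, 1.5) − 0.02·(11, 6, 7) = (2.28, 0.88, 1.36)
Step 2: at (2.28, 0.88, 1.36), ∇φ = (10.56, 5.28, 6.16) → (2.28, 0.88, 1.36) − 0.02·(10.56, 5.28, 6.16) = (2.0688, 0.7744, 1.2368)
Step 3: at (2.0688, 0.7744, 1.2368), ∇φ = (10.1376, 4.6464, 5.4208) → (2.0688, 0.7744, 1.2368) − 0.02·(10.1376, 4.6464, 5.4208) = (1.866048, 0.681472, 1.128384)

(1.866048, 0.681472, 1.128384)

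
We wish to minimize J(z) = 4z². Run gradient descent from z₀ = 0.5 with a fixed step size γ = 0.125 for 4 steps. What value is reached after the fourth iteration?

J′(z) = 8z
z₁ = 0.5 − 0.125·4 = 0
z₂ = 0 − 0.125·0 = 0
z₃ = 0 − 0.125·0 = 0
z₄ = 0 − 0.125·0 = 0

0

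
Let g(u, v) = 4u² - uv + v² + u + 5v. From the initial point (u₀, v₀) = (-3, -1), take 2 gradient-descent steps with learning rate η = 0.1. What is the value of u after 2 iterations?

∇g = (8u - v + 1, -u + 2v + 5)
Step 1: at (-3, -1), ∇g = (-22, 6) → (-3, -1) − 0.1·(-22, 6) = (-0.8, -1.6)
Step 2: at (-0.8, -1.6), ∇g = (-3.8, 2.6) → (-0.8, -1.6) − 0.1·(-3.8, 2.6) = (-0.42, -1.86)
u = -0.42

-0.42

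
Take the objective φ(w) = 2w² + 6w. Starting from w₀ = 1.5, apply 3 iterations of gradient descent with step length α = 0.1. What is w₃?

-0.852

φ′(w) = 4w + 6
w₁ = 1.5 − 0.1·12 = 0.3
w₂ = 0.3 − 0.1·7.2 = -0.42
w₃ = -0.42 − 0.1·4.32 = -0.852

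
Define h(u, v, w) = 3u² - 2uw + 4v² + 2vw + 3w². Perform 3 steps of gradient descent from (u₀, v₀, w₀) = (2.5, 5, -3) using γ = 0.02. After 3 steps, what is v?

∇h = (6u - 2w, 8v + 2w, -2u + 2v + 6w)
(u₁, v₁, w₁) = (2.5, 5, -3) − 0.02·(21, 34, -13) = (2.08, 4.32, -2.74)
(u₂, v₂, w₂) = (2.08, 4.32, -2.74) − 0.02·(17.96, 29.08, -11.96) = (1.7208, 3.7384, -2.5008)
(u₃, v₃, w₃) = (1.7208, 3.7384, -2.5008) − 0.02·(15.3264, 24.9056, -10.9696) = (1.414272, 3.240288, -2.281408)
v = 3.240288

3.240288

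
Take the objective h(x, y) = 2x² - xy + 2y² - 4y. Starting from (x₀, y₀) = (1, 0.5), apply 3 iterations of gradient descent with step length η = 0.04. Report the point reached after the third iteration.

(0.656256, 0.790656)

∇h = (4x - y, -x + 4y - 4)
Step 1: at (1, 0.5), ∇h = (3.5, -3) → (1, 0.5) − 0.04·(3.5, -3) = (0.86, 0.62)
Step 2: at (0.86, 0.62), ∇h = (2.82, -2.38) → (0.86, 0.62) − 0.04·(2.82, -2.38) = (0.7472, 0.7152)
Step 3: at (0.7472, 0.7152), ∇h = (2.2736, -1.8864) → (0.7472, 0.7152) − 0.04·(2.2736, -1.8864) = (0.656256, 0.790656)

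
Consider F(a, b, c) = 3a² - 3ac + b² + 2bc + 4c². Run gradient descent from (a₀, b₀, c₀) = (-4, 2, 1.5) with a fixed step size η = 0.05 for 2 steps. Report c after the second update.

-0.49125

∇F = (6a - 3c, 2b + 2c, -3a + 2b + 8c)
(a₁, b₁, c₁) = (-4, 2, 1.5) − 0.05·(-28.5, 7, 28) = (-2.575, 1.65, 0.1)
(a₂, b₂, c₂) = (-2.575, 1.65, 0.1) − 0.05·(-15.75, 3.5, 11.825) = (-1.7875, 1.475, -0.49125)
c = -0.49125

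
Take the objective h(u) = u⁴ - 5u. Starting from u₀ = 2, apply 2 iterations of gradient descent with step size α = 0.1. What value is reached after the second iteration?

-0.0628

h′(u) = 4u³ - 5
Step 1: h′(2) = 27; u₁ = 2 − 0.1·27 = -0.7
Step 2: h′(-0.7) = -6.372; u₂ = -0.7 − 0.1·(-6.372) = -0.0628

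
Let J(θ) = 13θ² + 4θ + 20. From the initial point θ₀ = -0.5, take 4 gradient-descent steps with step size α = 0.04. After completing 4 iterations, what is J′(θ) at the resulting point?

-0.00002304

J′(θ) = 26θ + 4
Step 1: J′(-0.5) = -9; θ₁ = -0.5 − 0.04·(-9) = -0.14
Step 2: J′(-0.14) = 0.36; θ₂ = -0.14 − 0.04·0.36 = -0.1544
Step 3: J′(-0.1544) = -0.0144; θ₃ = -0.1544 − 0.04·(-0.0144) = -0.153824
Step 4: J′(-0.153824) = 0.000576; θ₄ = -0.153824 − 0.04·0.000576 = -0.15384704
J′(θ) at (-0.15384704) = -0.00002304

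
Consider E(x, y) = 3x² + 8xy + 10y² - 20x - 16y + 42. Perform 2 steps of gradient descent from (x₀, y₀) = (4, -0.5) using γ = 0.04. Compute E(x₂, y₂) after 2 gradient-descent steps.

∇E = (6x + 8y - 20, 8x + 20y - 16)
Step 1: at (4, -0.5), ∇E = (0, 6) → (4, -0.5) − 0.04·(0, 6) = (4, -0.74)
Step 2: at (4, -0.74), ∇E = (-1.92, 1.2) → (4, -0.74) − 0.04·(-1.92, 1.2) = (4.0768, -0.788)
E(4.0768, -0.788) = 3.44218752

3.44218752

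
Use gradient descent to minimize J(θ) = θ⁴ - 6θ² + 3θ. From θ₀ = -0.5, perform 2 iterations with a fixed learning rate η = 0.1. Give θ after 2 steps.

-2.28585

J′(θ) = 4θ³ - 12θ + 3
Step 1: J′(-0.5) = 8.5; θ₁ = -0.5 − 0.1·8.5 = -1.35
Step 2: J′(-1.35) = 9.3585; θ₂ = -1.35 − 0.1·9.3585 = -2.28585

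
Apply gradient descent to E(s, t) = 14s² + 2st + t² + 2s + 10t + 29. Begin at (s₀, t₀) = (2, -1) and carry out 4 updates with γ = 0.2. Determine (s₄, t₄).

∇E = (28s + 2t + 2, 2s + 2t + 10)
Step 1: at (2, -1), ∇E = (56, 12) → (2, -1) − 0.2·(56, 12) = (-9.2, -3.4)
Step 2: at (-9.2, -3.4), ∇E = (-262.4, -15.2) → (-9.2, -3.4) − 0.2·(-262.4, -15.2) = (43.28, -0.36)
Step 3: at (43.28, -0.36), ∇E = (1213.12, 95.84) → (43.28, -0.36) − 0.2·(1213.12, 95.84) = (-199.344, -19.528)
Step 4: at (-199.344, -19.528), ∇E = (-5618.688, -427.744) → (-199.344, -19.528) − 0.2·(-5618.688, -427.744) = (924.3936, 66.0208)

(924.3936, 66.0208)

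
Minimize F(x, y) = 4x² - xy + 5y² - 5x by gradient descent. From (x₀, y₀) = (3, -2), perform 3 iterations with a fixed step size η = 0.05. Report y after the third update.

-0.094875

∇F = (8x - y - 5, -x + 10y)
(x₁, y₁) = (3, -2) − 0.05·(21, -23) = (1.95, -0.85)
(x₂, y₂) = (1.95, -0.85) − 0.05·(11.45, -10.45) = (1.3775, -0.3275)
(x₃, y₃) = (1.3775, -0.3275) − 0.05·(6.3475, -4.6525) = (1.060125, -0.094875)
y = -0.094875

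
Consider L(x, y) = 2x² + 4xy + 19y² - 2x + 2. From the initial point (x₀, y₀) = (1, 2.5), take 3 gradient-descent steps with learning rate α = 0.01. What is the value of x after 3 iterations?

0.756184

∇L = (4x + 4y - 2, 4x + 38y)
(x₁, y₁) = (1, 2.5) − 0.01·(12, 99) = (0.88, 1.51)
(x₂, y₂) = (0.88, 1.51) − 0.01·(7.56, 60.9) = (0.8044, 0.901)
(x₃, y₃) = (0.8044, 0.901) − 0.01·(4.8216, 37.4556) = (0.756184, 0.526444)
x = 0.756184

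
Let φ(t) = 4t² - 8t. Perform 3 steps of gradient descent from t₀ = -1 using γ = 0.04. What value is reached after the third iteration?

0.371136

φ′(t) = 8t - 8
t₁ = -1 − 0.04·(-16) = -0.36
t₂ = -0.36 − 0.04·(-10.88) = 0.0752
t₃ = 0.0752 − 0.04·(-7.3984) = 0.371136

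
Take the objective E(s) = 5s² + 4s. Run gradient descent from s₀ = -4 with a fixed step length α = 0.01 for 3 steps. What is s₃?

E′(s) = 10s + 4
Step 1: E′(-4) = -36; s₁ = -4 − 0.01·(-36) = -3.64
Step 2: E′(-3.64) = -32.4; s₂ = -3.64 − 0.01·(-32.4) = -3.316
Step 3: E′(-3.316) = -29.16; s₃ = -3.316 − 0.01·(-29.16) = -3.0244

-3.0244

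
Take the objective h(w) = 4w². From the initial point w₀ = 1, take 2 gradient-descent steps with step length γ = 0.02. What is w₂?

0.7056

h′(w) = 8w
w₁ = 1 − 0.02·8 = 0.84
w₂ = 0.84 − 0.02·6.72 = 0.7056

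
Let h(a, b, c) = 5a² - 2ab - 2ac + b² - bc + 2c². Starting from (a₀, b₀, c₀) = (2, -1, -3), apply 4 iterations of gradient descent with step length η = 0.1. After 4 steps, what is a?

∇h = (10a - 2b - 2c, -2a + 2b - c, -2a - b + 4c)
(a₁, b₁, c₁) = (2, -1, -3) − 0.1·(28, -3, -15) = (-0.8, -0.7, -1.5)
(a₂, b₂, c₂) = (-0.8, -0.7, -1.5) − 0.1·(-3.6, 1.7, -3.7) = (-0.44, -0.87, -1.13)
(a₃, b₃, c₃) = (-0.44, -0.87, -1.13) − 0.1·(-0.4, 0.27, -2.77) = (-0.4, -0.897, -0.853)
(a₄, b₄, c₄) = (-0.4, -0.897, -0.853) − 0.1·(-0.5, -0.141, -1.715) = (-0.35, -0.8829, -0.6815)
a = -0.35

-0.35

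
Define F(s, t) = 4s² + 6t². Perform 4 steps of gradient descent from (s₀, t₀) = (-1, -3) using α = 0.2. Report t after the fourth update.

-11.5248

∇F = (8s, 12t)
(s₁, t₁) = (-1, -3) − 0.2·(-8, -36) = (0.6, 4.2)
(s₂, t₂) = (0.6, 4.2) − 0.2·(4.8, 50.4) = (-0.36, -5.88)
(s₃, t₃) = (-0.36, -5.88) − 0.2·(-2.88, -70.56) = (0.216, 8.232)
(s₄, t₄) = (0.216, 8.232) − 0.2·(1.728, 98.784) = (-0.1296, -11.5248)
t = -11.5248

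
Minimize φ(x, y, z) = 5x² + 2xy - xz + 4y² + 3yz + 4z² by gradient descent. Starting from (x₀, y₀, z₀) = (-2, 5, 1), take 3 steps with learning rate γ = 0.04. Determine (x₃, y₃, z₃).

(-0.942848, 1.82944, -0.667264)

∇φ = (10x + 2y - z, 2x + 8y + 3z, -x + 3y + 8z)
(x₁, y₁, z₁) = (-2, 5, 1) − 0.04·(-11, 39, 25) = (-1.56, 3.44, 0)
(x₂, y₂, z₂) = (-1.56, 3.44, 0) − 0.04·(-8.72, 24.4, 11.88) = (-1.2112, 2.464, -0.4752)
(x₃, y₃, z₃) = (-1.2112, 2.464, -0.4752) − 0.04·(-6.7088, 15.864, 4.8016) = (-0.942848, 1.82944, -0.667264)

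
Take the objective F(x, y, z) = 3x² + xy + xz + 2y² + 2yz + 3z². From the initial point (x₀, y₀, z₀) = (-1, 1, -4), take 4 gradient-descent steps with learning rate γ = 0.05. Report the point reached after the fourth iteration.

(-0.1068375, 1.1864, -1.22525)

∇F = (6x + y + z, x + 4y + 2z, x + 2y + 6z)
(x₁, y₁, z₁) = (-1, 1, -4) − 0.05·(-9, -5, -23) = (-0.55, 1.25, -2.85)
(x₂, y₂, z₂) = (-0.55, 1.25, -2.85) − 0.05·(-4.9, -1.25, -15.15) = (-0.305, 1.3125, -2.0925)
(x₃, y₃, z₃) = (-0.305, 1.3125, -2.0925) − 0.05·(-2.61, 0.76, -10.235) = (-0.1745, 1.2745, -1.58075)
(x₄, y₄, z₄) = (-0.1745, 1.2745, -1.58075) − 0.05·(-1.35325, 1.762, -7.11) = (-0.1068375, 1.1864, -1.22525)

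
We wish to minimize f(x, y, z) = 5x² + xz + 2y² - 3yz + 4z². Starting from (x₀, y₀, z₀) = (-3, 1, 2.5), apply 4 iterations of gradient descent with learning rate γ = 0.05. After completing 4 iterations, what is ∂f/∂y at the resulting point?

1.90105

∇f = (10x + z, 4y - 3z, x - 3y + 8z)
(x₁, y₁, z₁) = (-3, 1, 2.5) − 0.05·(-27.5, -3.5, 14) = (-1.625, 1.175, 1.8)
(x₂, y₂, z₂) = (-1.625, 1.175, 1.8) − 0.05·(-14.45, -0.7, 9.25) = (-0.9025, 1.21, 1.3375)
(x₃, y₃, z₃) = (-0.9025, 1.21, 1.3375) − 0.05·(-7.6875, 0.8275, 6.1675) = (-0.518125, 1.168625, 1.029125)
(x₄, y₄, z₄) = (-0.518125, 1.168625, 1.029125) − 0.05·(-4.152125, 1.587125, 4.209) = (-0.31051875, 1.08926875, 0.818675)
∂f/∂y at (-0.31051875, 1.08926875, 0.818675) = 1.90105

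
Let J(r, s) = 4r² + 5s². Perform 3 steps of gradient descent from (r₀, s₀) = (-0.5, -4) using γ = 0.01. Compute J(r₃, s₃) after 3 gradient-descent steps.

∇J = (8r, 10s)
(r₁, s₁) = (-0.5, -4) − 0.01·(-4, -40) = (-0.46, -3.6)
(r₂, s₂) = (-0.46, -3.6) − 0.01·(-3.68, -36) = (-0.4232, -3.24)
(r₃, s₃) = (-0.4232, -3.24) − 0.01·(-3.3856, -32.4) = (-0.389344, -2.916)
J(-0.389344, -2.916) = 43.121635001344

43.121635001344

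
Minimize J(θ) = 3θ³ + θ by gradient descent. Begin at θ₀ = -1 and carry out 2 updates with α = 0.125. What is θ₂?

J′(θ) = 9θ² + 1
Step 1: J′(-1) = 10; θ₁ = -1 − 0.125·10 = -2.25
Step 2: J′(-2.25) = 46.5625; θ₂ = -2.25 − 0.125·46.5625 = -8.0703125

-8.0703125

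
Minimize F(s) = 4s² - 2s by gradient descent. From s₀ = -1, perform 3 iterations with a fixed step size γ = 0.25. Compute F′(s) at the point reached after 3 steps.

F′(s) = 8s - 2
s₁ = -1 − 0.25·(-10) = 1.5
s₂ = 1.5 − 0.25·10 = -1
s₃ = -1 − 0.25·(-10) = 1.5
F′(s) at (1.5) = 10

10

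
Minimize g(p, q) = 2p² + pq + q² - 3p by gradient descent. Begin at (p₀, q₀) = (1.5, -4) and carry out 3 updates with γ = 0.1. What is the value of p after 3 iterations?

∇g = (4p + q - 3, p + 2q)
(p₁, q₁) = (1.5, -4) − 0.1·(-1, -6.5) = (1.6, -3.35)
(p₂, q₂) = (1.6, -3.35) − 0.1·(0.05, -5.1) = (1.595, -2.84)
(p₃, q₃) = (1.595, -2.84) − 0.1·(0.54, -4.085) = (1.541, -2.4315)
p = 1.541

1.541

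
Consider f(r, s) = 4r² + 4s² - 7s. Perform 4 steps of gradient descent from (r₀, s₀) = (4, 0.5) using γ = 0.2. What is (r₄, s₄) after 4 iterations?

(0.5184, 0.8264)

∇f = (8r, 8s - 7)
(r₁, s₁) = (4, 0.5) − 0.2·(32, -3) = (-2.4, 1.1)
(r₂, s₂) = (-2.4, 1.1) − 0.2·(-19.2, 1.8) = (1.44, 0.74)
(r₃, s₃) = (1.44, 0.74) − 0.2·(11.52, -1.08) = (-0.864, 0.956)
(r₄, s₄) = (-0.864, 0.956) − 0.2·(-6.912, 0.648) = (0.5184, 0.8264)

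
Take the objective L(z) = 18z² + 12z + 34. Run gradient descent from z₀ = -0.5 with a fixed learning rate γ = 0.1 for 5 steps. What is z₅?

L′(z) = 36z + 12
z₁ = -0.5 − 0.1·(-6) = 0.1
z₂ = 0.1 − 0.1·15.6 = -1.46
z₃ = -1.46 − 0.1·(-40.56) = 2.596
z₄ = 2.596 − 0.1·105.456 = -7.9496
z₅ = -7.9496 − 0.1·(-274.1856) = 19.46896

19.46896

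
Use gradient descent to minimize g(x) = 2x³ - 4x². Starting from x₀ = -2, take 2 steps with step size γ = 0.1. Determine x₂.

-32.4

g′(x) = 6x² - 8x
Step 1: g′(-2) = 40; x₁ = -2 − 0.1·40 = -6
Step 2: g′(-6) = 264; x₂ = -6 − 0.1·264 = -32.4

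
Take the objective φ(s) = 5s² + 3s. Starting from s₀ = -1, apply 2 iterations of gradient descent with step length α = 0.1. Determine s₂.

-0.3

φ′(s) = 10s + 3
Step 1: φ′(-1) = -7; s₁ = -1 − 0.1·(-7) = -0.3
Step 2: φ′(-0.3) = 0; s₂ = -0.3 − 0.1·0 = -0.3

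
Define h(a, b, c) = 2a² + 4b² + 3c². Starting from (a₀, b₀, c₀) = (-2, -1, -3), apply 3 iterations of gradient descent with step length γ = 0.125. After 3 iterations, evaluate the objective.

0.131591796875

∇h = (4a, 8b, 6c)
Step 1: at (-2, -1, -3), ∇h = (-8, -8, -18) → (-2, -1, -3) − 0.125·(-8, -8, -18) = (-1, 0, -0.75)
Step 2: at (-1, 0, -0.75), ∇h = (-4, 0, -4.5) → (-1, 0, -0.75) − 0.125·(-4, 0, -4.5) = (-0.5, 0, -0.1875)
Step 3: at (-0.5, 0, -0.1875), ∇h = (-2, 0, -1.125) → (-0.5, 0, -0.1875) − 0.125·(-2, 0, -1.125) = (-0.25, 0, -0.046875)
h(-0.25, 0, -0.046875) = 0.131591796875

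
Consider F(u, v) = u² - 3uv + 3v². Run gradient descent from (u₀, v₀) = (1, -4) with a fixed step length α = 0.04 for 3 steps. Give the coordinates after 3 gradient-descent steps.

(-0.20992, -1.639936)

∇F = (2u - 3v, -3u + 6v)
Step 1: at (1, -4), ∇F = (14, -27) → (1, -4) − 0.04·(14, -27) = (0.44, -2.92)
Step 2: at (0.44, -2.92), ∇F = (9.64, -18.84) → (0.44, -2.92) − 0.04·(9.64, -18.84) = (0.0544, -2.1664)
Step 3: at (0.0544, -2.1664), ∇F = (6.608, -13.1616) → (0.0544, -2.1664) − 0.04·(6.608, -13.1616) = (-0.20992, -1.639936)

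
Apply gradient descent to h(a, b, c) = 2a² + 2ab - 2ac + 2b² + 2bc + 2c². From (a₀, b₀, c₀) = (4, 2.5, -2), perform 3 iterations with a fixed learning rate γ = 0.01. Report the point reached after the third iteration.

(3.2941, 2.104696, -1.689404)

∇h = (4a + 2b - 2c, 2a + 4b + 2c, -2a + 2b + 4c)
Step 1: at (4, 2.5, -2), ∇h = (25, 14, -11) → (4, 2.5, -2) − 0.01·(25, 14, -11) = (3.75, 2.36, -1.89)
Step 2: at (3.75, 2.36, -1.89), ∇h = (23.5, 13.16, -10.34) → (3.75, 2.36, -1.89) − 0.01·(23.5, 13.16, -10.34) = (3.515, 2.2284, -1.7866)
Step 3: at (3.515, 2.2284, -1.7866), ∇h = (22.09, 12.3704, -9.7196) → (3.515, 2.2284, -1.7866) − 0.01·(22.09, 12.3704, -9.7196) = (3.2941, 2.104696, -1.689404)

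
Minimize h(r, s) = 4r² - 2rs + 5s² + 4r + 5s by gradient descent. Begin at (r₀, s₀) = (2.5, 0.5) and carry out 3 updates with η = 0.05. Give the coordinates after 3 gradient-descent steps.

∇h = (8r - 2s + 4, -2r + 10s + 5)
Step 1: at (2.5, 0.5), ∇h = (23, 5) → (2.5, 0.5) − 0.05·(23, 5) = (1.35, 0.25)
Step 2: at (1.35, 0.25), ∇h = (14.3, 4.8) → (1.35, 0.25) − 0.05·(14.3, 4.8) = (0.635, 0.01)
Step 3: at (0.635, 0.01), ∇h = (9.06, 3.83) → (0.635, 0.01) − 0.05·(9.06, 3.83) = (0.182, -0.1815)

(0.182, -0.1815)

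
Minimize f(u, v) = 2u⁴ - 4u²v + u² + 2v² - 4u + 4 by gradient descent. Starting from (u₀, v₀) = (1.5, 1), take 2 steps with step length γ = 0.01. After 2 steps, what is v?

∇f = (8u³ - 8uv + 2u - 4, -4u² + 4v)
(u₁, v₁) = (1.5, 1) − 0.01·(14, -5) = (1.36, 1.05)
(u₂, v₂) = (1.36, 1.05) − 0.01·(7.419648, -3.1984) = (1.28580352, 1.081984)
v = 1.081984

1.081984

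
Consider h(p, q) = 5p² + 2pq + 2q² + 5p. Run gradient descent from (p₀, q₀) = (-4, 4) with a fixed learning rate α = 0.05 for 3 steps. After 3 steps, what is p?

-1.532

∇h = (10p + 2q + 5, 2p + 4q)
(p₁, q₁) = (-4, 4) − 0.05·(-27, 8) = (-2.65, 3.6)
(p₂, q₂) = (-2.65, 3.6) − 0.05·(-14.3, 9.1) = (-1.935, 3.145)
(p₃, q₃) = (-1.935, 3.145) − 0.05·(-8.06, 8.71) = (-1.532, 2.7095)
p = -1.532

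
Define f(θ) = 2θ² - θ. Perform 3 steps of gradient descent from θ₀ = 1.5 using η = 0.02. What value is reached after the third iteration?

f′(θ) = 4θ - 1
Step 1: f′(1.5) = 5; θ₁ = 1.5 − 0.02·5 = 1.4
Step 2: f′(1.4) = 4.6; θ₂ = 1.4 − 0.02·4.6 = 1.308
Step 3: f′(1.308) = 4.232; θ₃ = 1.308 − 0.02·4.232 = 1.22336

1.22336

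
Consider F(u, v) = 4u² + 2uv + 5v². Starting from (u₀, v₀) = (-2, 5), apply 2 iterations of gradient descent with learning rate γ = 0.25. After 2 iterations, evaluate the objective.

631.25

∇F = (8u + 2v, 2u + 10v)
(u₁, v₁) = (-2, 5) − 0.25·(-6, 46) = (-0.5, -6.5)
(u₂, v₂) = (-0.5, -6.5) − 0.25·(-17, -66) = (3.75, 10)
F(3.75, 10) = 631.25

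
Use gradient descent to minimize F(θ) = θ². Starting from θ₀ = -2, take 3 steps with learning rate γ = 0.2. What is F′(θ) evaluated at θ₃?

-0.864

F′(θ) = 2θ
θ₁ = -2 − 0.2·(-4) = -1.2
θ₂ = -1.2 − 0.2·(-2.4) = -0.72
θ₃ = -0.72 − 0.2·(-1.44) = -0.432
F′(θ) at (-0.432) = -0.864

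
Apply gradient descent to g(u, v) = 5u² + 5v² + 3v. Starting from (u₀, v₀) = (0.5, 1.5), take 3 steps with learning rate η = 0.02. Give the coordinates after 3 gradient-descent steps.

(0.256, 0.6216)

∇g = (10u, 10v + 3)
(u₁, v₁) = (0.5, 1.5) − 0.02·(5, 18) = (0.4, 1.14)
(u₂, v₂) = (0.4, 1.14) − 0.02·(4, 14.4) = (0.32, 0.852)
(u₃, v₃) = (0.32, 0.852) − 0.02·(3.2, 11.52) = (0.256, 0.6216)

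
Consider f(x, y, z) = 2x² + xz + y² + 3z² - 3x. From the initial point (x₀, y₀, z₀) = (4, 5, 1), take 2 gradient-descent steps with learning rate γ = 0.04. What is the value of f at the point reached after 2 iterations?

28.03538944

∇f = (4x + z - 3, 2y, x + 6z)
Step 1: at (4, 5, 1), ∇f = (14, 10, 10) → (4, 5, 1) − 0.04·(14, 10, 10) = (3.44, 4.6, 0.6)
Step 2: at (3.44, 4.6, 0.6), ∇f = (11.36, 9.2, 7.04) → (3.44, 4.6, 0.6) − 0.04·(11.36, 9.2, 7.04) = (2.9856, 4.232, 0.3184)
f(2.9856, 4.232, 0.3184) = 28.03538944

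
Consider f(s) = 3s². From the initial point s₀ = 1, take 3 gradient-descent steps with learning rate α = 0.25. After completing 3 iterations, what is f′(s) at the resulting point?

-0.75

f′(s) = 6s
Step 1: f′(1) = 6; s₁ = 1 − 0.25·6 = -0.5
Step 2: f′(-0.5) = -3; s₂ = -0.5 − 0.25·(-3) = 0.25
Step 3: f′(0.25) = 1.5; s₃ = 0.25 − 0.25·1.5 = -0.125
f′(s) at (-0.125) = -0.75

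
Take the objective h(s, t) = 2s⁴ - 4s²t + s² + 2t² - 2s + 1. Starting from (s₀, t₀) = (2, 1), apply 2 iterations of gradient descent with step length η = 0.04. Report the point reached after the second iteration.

(0.08, 1.2432)

∇h = (8s³ - 8st + 2s - 2, -4s² + 4t)
(s₁, t₁) = (2, 1) − 0.04·(50, -12) = (0, 1.48)
(s₂, t₂) = (0, 1.48) − 0.04·(-2, 5.92) = (0.08, 1.2432)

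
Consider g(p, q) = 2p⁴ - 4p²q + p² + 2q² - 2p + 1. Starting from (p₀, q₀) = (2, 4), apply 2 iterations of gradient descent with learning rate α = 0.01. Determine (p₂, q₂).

∇g = (8p³ - 8pq + 2p - 2, -4p² + 4q)
Step 1: at (2, 4), ∇g = (2, 0) → (2, 4) − 0.01·(2, 0) = (1.98, 4)
Step 2: at (1.98, 4), ∇g = (0.699136, 0.3184) → (1.98, 4) − 0.01·(0.699136, 0.3184) = (1.97300864, 3.996816)

(1.97300864, 3.996816)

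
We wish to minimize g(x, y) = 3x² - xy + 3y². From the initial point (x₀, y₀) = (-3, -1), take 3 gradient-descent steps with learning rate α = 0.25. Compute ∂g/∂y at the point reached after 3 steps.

-2.796875

∇g = (6x - y, -x + 6y)
Step 1: at (-3, -1), ∇g = (-17, -3) → (-3, -1) − 0.25·(-17, -3) = (1.25, -0.25)
Step 2: at (1.25, -0.25), ∇g = (7.75, -2.75) → (1.25, -0.25) − 0.25·(7.75, -2.75) = (-0.6875, 0.4375)
Step 3: at (-0.6875, 0.4375), ∇g = (-4.5625, 3.3125) → (-0.6875, 0.4375) − 0.25·(-4.5625, 3.3125) = (0.453125, -0.390625)
∂g/∂y at (0.453125, -0.390625) = -2.796875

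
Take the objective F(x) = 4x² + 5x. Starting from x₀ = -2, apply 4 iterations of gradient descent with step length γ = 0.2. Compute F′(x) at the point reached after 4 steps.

-1.4256

F′(x) = 8x + 5
Step 1: F′(-2) = -11; x₁ = -2 − 0.2·(-11) = 0.2
Step 2: F′(0.2) = 6.6; x₂ = 0.2 − 0.2·6.6 = -1.12
Step 3: F′(-1.12) = -3.96; x₃ = -1.12 − 0.2·(-3.96) = -0.328
Step 4: F′(-0.328) = 2.376; x₄ = -0.328 − 0.2·2.376 = -0.8032
F′(x) at (-0.8032) = -1.4256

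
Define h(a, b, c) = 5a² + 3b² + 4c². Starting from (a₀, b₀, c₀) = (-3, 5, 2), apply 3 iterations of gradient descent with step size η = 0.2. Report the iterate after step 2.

∇h = (10a, 6b, 8c)
(a₁, b₁, c₁) = (-3, 5, 2) − 0.2·(-30, 30, 16) = (3, -1, -1.2)
(a₂, b₂, c₂) = (3, -1, -1.2) − 0.2·(30, -6, -9.6) = (-3, 0.2, 0.72)

(-3, 0.2, 0.72)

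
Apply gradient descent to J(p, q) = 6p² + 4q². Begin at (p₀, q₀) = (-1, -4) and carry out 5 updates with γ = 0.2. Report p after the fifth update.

5.37824

∇J = (12p, 8q)
(p₁, q₁) = (-1, -4) − 0.2·(-12, -32) = (1.4, 2.4)
(p₂, q₂) = (1.4, 2.4) − 0.2·(16.8, 19.2) = (-1.96, -1.44)
(p₃, q₃) = (-1.96, -1.44) − 0.2·(-23.52, -11.52) = (2.744, 0.864)
(p₄, q₄) = (2.744, 0.864) − 0.2·(32.928, 6.912) = (-3.8416, -0.5184)
(p₅, q₅) = (-3.8416, -0.5184) − 0.2·(-46.0992, -4.1472) = (5.37824, 0.31104)
p = 5.37824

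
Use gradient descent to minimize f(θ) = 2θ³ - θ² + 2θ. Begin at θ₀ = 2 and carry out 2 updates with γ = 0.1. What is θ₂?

f′(θ) = 6θ² - 2θ + 2
θ₁ = 2 − 0.1·22 = -0.2
θ₂ = -0.2 − 0.1·2.64 = -0.464

-0.464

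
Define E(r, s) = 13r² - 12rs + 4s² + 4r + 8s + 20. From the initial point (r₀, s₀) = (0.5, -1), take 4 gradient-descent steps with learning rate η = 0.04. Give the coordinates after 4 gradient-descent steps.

(-0.77721472, -1.56672256)

∇E = (26r - 12s + 4, -12r + 8s + 8)
Step 1: at (0.5, -1), ∇E = (29, -6) → (0.5, -1) − 0.04·(29, -6) = (-0.66, -0.76)
Step 2: at (-0.66, -0.76), ∇E = (-4.04, 9.84) → (-0.66, -0.76) − 0.04·(-4.04, 9.84) = (-0.4984, -1.1536)
Step 3: at (-0.4984, -1.1536), ∇E = (4.8848, 4.752) → (-0.4984, -1.1536) − 0.04·(4.8848, 4.752) = (-0.693792, -1.34368)
Step 4: at (-0.693792, -1.34368), ∇E = (2.085568, 5.576064) → (-0.693792, -1.34368) − 0.04·(2.085568, 5.576064) = (-0.77721472, -1.56672256)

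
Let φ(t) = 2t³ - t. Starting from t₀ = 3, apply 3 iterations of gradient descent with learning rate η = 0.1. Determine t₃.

φ′(t) = 6t² - 1
t₁ = 3 − 0.1·53 = -2.3
t₂ = -2.3 − 0.1·30.74 = -5.374
t₃ = -5.374 − 0.1·172.279256 = -22.6019256

-22.6019256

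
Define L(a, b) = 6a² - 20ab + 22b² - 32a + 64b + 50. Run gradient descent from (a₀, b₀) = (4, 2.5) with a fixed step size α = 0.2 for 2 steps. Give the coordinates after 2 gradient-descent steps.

∇L = (12a - 20b - 32, -20a + 44b + 64)
(a₁, b₁) = (4, 2.5) − 0.2·(-34, 94) = (10.8, -16.3)
(a₂, b₂) = (10.8, -16.3) − 0.2·(423.6, -869.2) = (-73.92, 157.54)

(-73.92, 157.54)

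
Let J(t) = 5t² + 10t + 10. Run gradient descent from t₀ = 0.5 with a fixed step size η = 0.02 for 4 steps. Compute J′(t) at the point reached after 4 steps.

6.144

J′(t) = 10t + 10
Step 1: J′(0.5) = 15; t₁ = 0.5 − 0.02·15 = 0.2
Step 2: J′(0.2) = 12; t₂ = 0.2 − 0.02·12 = -0.04
Step 3: J′(-0.04) = 9.6; t₃ = -0.04 − 0.02·9.6 = -0.232
Step 4: J′(-0.232) = 7.68; t₄ = -0.232 − 0.02·7.68 = -0.3856
J′(t) at (-0.3856) = 6.144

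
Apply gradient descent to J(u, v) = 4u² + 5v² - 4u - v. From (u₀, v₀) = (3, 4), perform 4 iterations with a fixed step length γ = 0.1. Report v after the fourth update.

∇J = (8u - 4, 10v - 1)
(u₁, v₁) = (3, 4) − 0.1·(20, 39) = (1, 0.1)
(u₂, v₂) = (1, 0.1) − 0.1·(4, 0) = (0.6, 0.1)
(u₃, v₃) = (0.6, 0.1) − 0.1·(0.8, 0) = (0.52, 0.1)
(u₄, v₄) = (0.52, 0.1) − 0.1·(0.16, 0) = (0.504, 0.1)
v = 0.1

0.1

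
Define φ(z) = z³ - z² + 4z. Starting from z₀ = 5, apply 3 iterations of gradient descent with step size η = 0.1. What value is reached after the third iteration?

-9.1636507

φ′(z) = 3z² - 2z + 4
z₁ = 5 − 0.1·69 = -1.9
z₂ = -1.9 − 0.1·18.63 = -3.763
z₃ = -3.763 − 0.1·54.006507 = -9.1636507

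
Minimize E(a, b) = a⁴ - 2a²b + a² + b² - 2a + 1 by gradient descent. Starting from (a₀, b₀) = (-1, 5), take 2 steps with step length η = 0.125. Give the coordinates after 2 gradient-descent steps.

∇E = (4a³ - 4ab + 2a - 2, -2a² + 2b)
(a₁, b₁) = (-1, 5) − 0.125·(12, 8) = (-2.5, 4)
(a₂, b₂) = (-2.5, 4) − 0.125·(-29.5, -4.5) = (1.1875, 4.5625)

(1.1875, 4.5625)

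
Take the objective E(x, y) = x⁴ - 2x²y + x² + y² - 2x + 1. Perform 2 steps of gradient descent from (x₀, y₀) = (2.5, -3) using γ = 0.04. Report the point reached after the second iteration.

∇E = (4x³ - 4xy + 2x - 2, -2x² + 2y)
(x₁, y₁) = (2.5, -3) − 0.04·(95.5, -18.5) = (-1.32, -2.26)
(x₂, y₂) = (-1.32, -2.26) − 0.04·(-25.772672, -8.0048) = (-0.28909312, -1.939808)

(-0.28909312, -1.939808)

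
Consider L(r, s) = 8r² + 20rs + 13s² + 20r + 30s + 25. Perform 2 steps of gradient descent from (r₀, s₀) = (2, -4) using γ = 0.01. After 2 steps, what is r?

∇L = (16r + 20s + 20, 20r + 26s + 30)
Step 1: at (2, -4), ∇L = (-28, -34) → (2, -4) − 0.01·(-28, -34) = (2.28, -3.66)
Step 2: at (2.28, -3.66), ∇L = (-16.72, -19.56) → (2.28, -3.66) − 0.01·(-16.72, -19.56) = (2.4472, -3.4644)
r = 2.4472

2.4472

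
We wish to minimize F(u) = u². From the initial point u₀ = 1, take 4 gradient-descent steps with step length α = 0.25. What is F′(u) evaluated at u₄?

F′(u) = 2u
Step 1: F′(1) = 2; u₁ = 1 − 0.25·2 = 0.5
Step 2: F′(0.5) = 1; u₂ = 0.5 − 0.25·1 = 0.25
Step 3: F′(0.25) = 0.5; u₃ = 0.25 − 0.25·0.5 = 0.125
Step 4: F′(0.125) = 0.25; u₄ = 0.125 − 0.25·0.25 = 0.0625
F′(u) at (0.0625) = 0.125

0.125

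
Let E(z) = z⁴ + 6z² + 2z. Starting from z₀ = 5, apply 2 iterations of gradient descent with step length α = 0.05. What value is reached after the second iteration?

2455.9382

E′(z) = 4z³ + 12z + 2
Step 1: E′(5) = 562; z₁ = 5 − 0.05·562 = -23.1
Step 2: E′(-23.1) = -49580.764; z₂ = -23.1 − 0.05·(-49580.764) = 2455.9382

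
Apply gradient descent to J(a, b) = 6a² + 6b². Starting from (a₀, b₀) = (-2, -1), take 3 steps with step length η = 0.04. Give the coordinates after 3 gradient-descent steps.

∇J = (12a, 12b)
(a₁, b₁) = (-2, -1) − 0.04·(-24, -12) = (-1.04, -0.52)
(a₂, b₂) = (-1.04, -0.52) − 0.04·(-12.48, -6.24) = (-0.5408, -0.2704)
(a₃, b₃) = (-0.5408, -0.2704) − 0.04·(-6.4896, -3.2448) = (-0.281216, -0.140608)

(-0.281216, -0.140608)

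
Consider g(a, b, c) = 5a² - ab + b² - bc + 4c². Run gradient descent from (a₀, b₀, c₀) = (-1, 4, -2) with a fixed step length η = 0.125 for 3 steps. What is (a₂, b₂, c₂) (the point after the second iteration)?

∇g = (10a - b, -a + 2b - c, -b + 8c)
Step 1: at (-1, 4, -2), ∇g = (-14, 11, -20) → (-1, 4, -2) − 0.125·(-14, 11, -20) = (0.75, 2.625, 0.5)
Step 2: at (0.75, 2.625, 0.5), ∇g = (4.875, 4, 1.375) → (0.75, 2.625, 0.5) − 0.125·(4.875, 4, 1.375) = (0.140625, 2.125, 0.328125)

(0.140625, 2.125, 0.328125)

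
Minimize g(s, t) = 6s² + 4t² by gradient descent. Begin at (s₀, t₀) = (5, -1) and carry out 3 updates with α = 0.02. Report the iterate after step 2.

(2.888, -0.7056)

∇g = (12s, 8t)
(s₁, t₁) = (5, -1) − 0.02·(60, -8) = (3.8, -0.84)
(s₂, t₂) = (3.8, -0.84) − 0.02·(45.6, -6.72) = (2.888, -0.7056)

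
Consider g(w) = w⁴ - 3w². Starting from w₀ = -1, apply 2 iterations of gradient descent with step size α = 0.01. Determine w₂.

-1.03875168

g′(w) = 4w³ - 6w
w₁ = -1 − 0.01·2 = -1.02
w₂ = -1.02 − 0.01·1.875168 = -1.03875168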